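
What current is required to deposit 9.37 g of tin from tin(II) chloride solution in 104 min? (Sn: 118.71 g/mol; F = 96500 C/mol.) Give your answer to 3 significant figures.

2.44 A

n(Sn) = 9.37 / 118.71 = 0.07893 mol
Sn²⁺ + 2e⁻ → Sn, so n(e⁻) = 2 × 0.07893 = 0.1579 mol
Q = 0.1579 × 96500 = 15240 C
I = Q / t = 15240 / 6240 s = 2.44 A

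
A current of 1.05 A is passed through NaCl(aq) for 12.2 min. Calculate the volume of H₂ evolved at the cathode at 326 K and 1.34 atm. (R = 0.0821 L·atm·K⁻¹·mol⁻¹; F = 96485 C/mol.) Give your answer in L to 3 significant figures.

0.0796 L

Charge passed = 1.05 × 732 = 768.6 C
Moles of electrons = 768.6 / 96485 = 0.007966 mol
2H⁺ + 2e⁻ → H₂, so n(H₂) = 0.007966 / 2 = 0.003983 mol
V = nRT/P = 0.003983 × 0.0821 × 326 / 1.34 = 0.07955 L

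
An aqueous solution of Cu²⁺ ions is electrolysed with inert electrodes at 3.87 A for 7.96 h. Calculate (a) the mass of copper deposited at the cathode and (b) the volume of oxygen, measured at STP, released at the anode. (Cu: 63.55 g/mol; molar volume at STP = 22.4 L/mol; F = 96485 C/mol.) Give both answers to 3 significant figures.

Q = 3.87 × 28656 = 1.109×10^5 C; n(e⁻) = 1.109×10^5 / 96485 = 1.149 mol
Cathode: Cu²⁺ + 2e⁻ → Cu → n(Cu) = 1.149/2 = 0.5745 mol → 36.5 g
Anode: 2H₂O → O₂ + 4H⁺ + 4e⁻ → n(O₂) = 1.149/4 = 0.2873 mol → 6.44 L

36.5 g Cu; 6.44 L O₂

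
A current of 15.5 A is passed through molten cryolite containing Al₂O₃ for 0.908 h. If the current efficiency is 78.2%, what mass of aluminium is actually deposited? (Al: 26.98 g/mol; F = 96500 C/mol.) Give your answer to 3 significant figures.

3.69 g

Q = 15.5 × 3268.8 = 50670 C
n(e⁻) = 50670 / 96500 = 0.5251 mol
Al³⁺ + 3e⁻ → Al, so theoretical m(Al) = 0.1750 × 26.98 = 4.722 g
Actual mass = 78.2% × 4.722 = 3.69 g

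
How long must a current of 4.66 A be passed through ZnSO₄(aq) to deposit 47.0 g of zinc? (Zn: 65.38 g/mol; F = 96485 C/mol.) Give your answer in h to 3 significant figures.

8.27 h

n(Zn) = 47.0 / 65.38 = 0.7189 mol
Zn²⁺ + 2e⁻ → Zn, so n(e⁻) = 2 × 0.7189 = 1.438 mol
Q = 1.438 × 96485 = 1.387×10^5 C
t = Q / I = 1.387×10^5 / 4.66 = 29760 s = 8.27 h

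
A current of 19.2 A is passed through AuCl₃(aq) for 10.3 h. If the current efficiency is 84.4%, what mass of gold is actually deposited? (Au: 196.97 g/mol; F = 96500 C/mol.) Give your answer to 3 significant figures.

Q = 19.2 × 37080 = 7.119×10^5 C
n(e⁻) = 7.119×10^5 / 96500 = 7.377 mol
Au³⁺ + 3e⁻ → Au, so theoretical m(Au) = 2.459 × 196.97 = 484.3 g
Actual mass = 84.4% × 484.3 = 409 g

409 g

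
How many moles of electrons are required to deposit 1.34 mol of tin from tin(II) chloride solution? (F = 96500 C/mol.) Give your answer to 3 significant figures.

Sn²⁺ + 2e⁻ → Sn, so n(e⁻) = 2 × 1.34 = 2.680 mol

2.68 mol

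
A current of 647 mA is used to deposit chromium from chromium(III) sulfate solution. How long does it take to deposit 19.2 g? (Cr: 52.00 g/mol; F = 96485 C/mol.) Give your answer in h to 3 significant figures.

45.9 h

n(Cr) = 19.2 / 52.00 = 0.3692 mol
Cr³⁺ + 3e⁻ → Cr, so n(e⁻) = 3 × 0.3692 = 1.108 mol
Q = 1.108 × 96485 = 1.069×10^5 C
t = Q / I = 1.069×10^5 / 0.647 = 1.652×10^5 s = 45.9 h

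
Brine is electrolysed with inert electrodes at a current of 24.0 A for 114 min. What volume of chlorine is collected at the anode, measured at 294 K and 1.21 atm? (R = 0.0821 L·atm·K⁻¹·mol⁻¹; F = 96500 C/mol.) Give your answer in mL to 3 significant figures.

17000 mL

Charge passed = 24.0 × 6840 = 1.642×10^5 C
n(e⁻) = 1.642×10^5 / 96500 = 1.702 mol
2Cl⁻ → Cl₂ + 2e⁻, so n(Cl₂) = 1.702 / 2 = 0.8510 mol
V = nRT/P = 0.8510 × 0.0821 × 294 / 1.21 = 16.98 L
= 17000 mL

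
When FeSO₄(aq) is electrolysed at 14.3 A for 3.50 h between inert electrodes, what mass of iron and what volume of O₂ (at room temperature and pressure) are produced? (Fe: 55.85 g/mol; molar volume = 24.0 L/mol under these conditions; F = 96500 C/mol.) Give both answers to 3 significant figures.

Q = 14.3 × 12600 = 1.802×10^5 C; n(e⁻) = 1.802×10^5 / 96500 = 1.867 mol
Cathode: Fe²⁺ + 2e⁻ → Fe → n(Fe) = 1.867/2 = 0.9335 mol → 52.1 g
Anode: 2H₂O → O₂ + 4H⁺ + 4e⁻ → n(O₂) = 1.867/4 = 0.4668 mol → 11.2 L

52.1 g Fe; 11.2 L O₂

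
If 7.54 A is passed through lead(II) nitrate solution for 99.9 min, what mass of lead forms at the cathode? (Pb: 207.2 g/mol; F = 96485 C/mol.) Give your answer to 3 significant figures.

Q = 7.54 A × 5994 s = 45190 C
Moles of electrons = 45190 / 96485 = 0.4684 mol
Pb²⁺ + 2e⁻ → Pb, so n(Pb) = 0.4684 / 2 = 0.2342 mol
m = 0.2342 × 207.2 = 48.5 g

48.5 g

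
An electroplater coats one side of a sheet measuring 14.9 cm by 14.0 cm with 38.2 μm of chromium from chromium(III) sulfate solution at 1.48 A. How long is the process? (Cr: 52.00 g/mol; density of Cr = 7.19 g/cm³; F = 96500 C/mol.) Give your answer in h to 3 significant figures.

Plated area = 14.9 × 14.0 = 208.6 cm²
Volume = 208.6 × 38.2×10⁻⁴ cm = 0.7969 cm³
m(Cr) = 0.7969 × 7.19 = 5.730 g
n(Cr) = 5.730 / 52.00 = 0.1102 mol; n(e⁻) = 3 × 0.1102 = 0.3306 mol
Q = 0.3306 × 96500 = 31900 C
t = 31900 / 1.48 = 21550 s = 5.99 h

5.99 h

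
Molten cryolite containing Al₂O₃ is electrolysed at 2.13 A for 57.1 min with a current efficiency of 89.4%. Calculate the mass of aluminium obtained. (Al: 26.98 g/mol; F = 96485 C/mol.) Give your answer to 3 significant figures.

0.608 g

Q = 2.13 × 3426 = 7297 C
n(e⁻) = 7297 / 96485 = 0.07563 mol
Al³⁺ + 3e⁻ → Al, so theoretical m(Al) = 0.02521 × 26.98 = 0.6802 g
Actual mass = 89.4% × 0.6802 = 0.608 g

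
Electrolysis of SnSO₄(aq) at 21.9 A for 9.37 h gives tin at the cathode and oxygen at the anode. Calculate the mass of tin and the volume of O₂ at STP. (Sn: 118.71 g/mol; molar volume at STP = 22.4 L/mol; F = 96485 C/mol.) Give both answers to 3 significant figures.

454 g Sn; 42.9 L O₂

Q = 21.9 × 33732 = 7.387×10^5 C; n(e⁻) = 7.387×10^5 / 96485 = 7.656 mol
Cathode: Sn²⁺ + 2e⁻ → Sn → n(Sn) = 7.656/2 = 3.828 mol → 454 g
Anode: 2H₂O → O₂ + 4H⁺ + 4e⁻ → n(O₂) = 7.656/4 = 1.914 mol → 42.9 L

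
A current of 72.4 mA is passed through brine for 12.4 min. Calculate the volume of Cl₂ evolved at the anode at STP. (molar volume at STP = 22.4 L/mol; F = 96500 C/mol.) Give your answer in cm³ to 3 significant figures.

Q = It = 0.0724 × 744 = 53.87 C
n(e⁻) = 53.87 / 96500 = 5.582×10^-4 mol
2Cl⁻ → Cl₂ + 2e⁻, so n(Cl₂) = 5.582×10^-4 / 2 = 2.791×10^-4 mol
V = 2.791×10^-4 × 22.4 = 0.006252 L
= 6.25 cm³

6.25 cm³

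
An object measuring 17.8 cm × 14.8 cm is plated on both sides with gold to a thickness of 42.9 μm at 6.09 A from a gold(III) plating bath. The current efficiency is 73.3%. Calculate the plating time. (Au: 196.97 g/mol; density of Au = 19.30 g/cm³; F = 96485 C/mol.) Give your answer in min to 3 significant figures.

239 min

Plated area = 2 × 17.8 × 14.8 = 526.9 cm²
Volume = 526.9 × 42.9×10⁻⁴ cm = 2.260 cm³
m(Au) = 2.260 × 19.30 = 43.62 g
n(Au) = 43.62 / 196.97 = 0.2215 mol; n(e⁻) = 3 × 0.2215 = 0.6645 mol
Q = 0.6645 × 96485 / 0.733 = 87470 C
t = 87470 / 6.09 = 14360 s = 239 min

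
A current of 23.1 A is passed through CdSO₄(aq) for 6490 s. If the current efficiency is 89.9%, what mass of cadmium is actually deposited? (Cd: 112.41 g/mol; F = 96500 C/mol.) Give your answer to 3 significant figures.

Q = 23.1 × 6490 = 1.499×10^5 C
n(e⁻) = 1.499×10^5 / 96500 = 1.553 mol
Cd²⁺ + 2e⁻ → Cd, so theoretical m(Cd) = 0.7765 × 112.41 = 87.29 g
Actual mass = 89.9% × 87.29 = 78.5 g

78.5 g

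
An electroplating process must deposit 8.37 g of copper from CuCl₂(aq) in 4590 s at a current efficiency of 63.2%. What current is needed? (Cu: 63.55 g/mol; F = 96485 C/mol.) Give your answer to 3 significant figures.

8.76 A

n(Cu) = 8.37 / 63.55 = 0.1317 mol
Cu²⁺ + 2e⁻ → Cu, so n(e⁻) = 2 × 0.1317 = 0.2634 mol
Q = 0.2634 × 96485 / 0.632 = 40210 C
I = Q / t = 40210 / 4590 s = 8.76 A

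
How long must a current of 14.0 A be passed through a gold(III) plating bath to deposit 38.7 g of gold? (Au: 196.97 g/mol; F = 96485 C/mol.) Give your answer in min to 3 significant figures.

n(Au) = 38.7 / 196.97 = 0.1965 mol
Au³⁺ + 3e⁻ → Au, so n(e⁻) = 3 × 0.1965 = 0.5895 mol
Q = 0.5895 × 96485 = 56880 C
t = Q / I = 56880 / 14.0 = 4063 s = 67.7 min

67.7 min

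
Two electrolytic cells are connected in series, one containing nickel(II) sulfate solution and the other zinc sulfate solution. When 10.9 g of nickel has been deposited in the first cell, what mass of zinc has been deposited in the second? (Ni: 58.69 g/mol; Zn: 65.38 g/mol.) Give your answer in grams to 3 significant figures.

12.1 g

n(Ni) = 10.9 / 58.69 = 0.1857 mol
Ni²⁺ + 2e⁻ → Ni, so n(e⁻) = 2 × 0.1857 = 0.3714 mol
The cells are in series, so the same charge (and hence the same n(e⁻) = 0.3714 mol) passes through both.
Zn²⁺ + 2e⁻ → Zn, so n(Zn) = 0.3714 / 2 = 0.1857 mol
m(Zn) = 0.1857 × 65.38 = 12.1 g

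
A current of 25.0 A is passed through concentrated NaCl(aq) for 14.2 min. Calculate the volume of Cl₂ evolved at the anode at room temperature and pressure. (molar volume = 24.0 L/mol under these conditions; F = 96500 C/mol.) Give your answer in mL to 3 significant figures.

Q = 25.0 A × 852 s = 21300 C
Moles of electrons = 21300 / 96500 = 0.2207 mol
2Cl⁻ → Cl₂ + 2e⁻, so n(Cl₂) = 0.2207 / 2 = 0.1104 mol
V = 0.1104 × 24.0 = 2.650 L
= 2650 mL

2650 mL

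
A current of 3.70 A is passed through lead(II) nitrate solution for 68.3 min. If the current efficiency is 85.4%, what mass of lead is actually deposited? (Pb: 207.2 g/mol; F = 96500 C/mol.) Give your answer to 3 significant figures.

13.9 g

Q = 3.70 × 4098 = 15160 C
n(e⁻) = 15160 / 96500 = 0.1571 mol
Pb²⁺ + 2e⁻ → Pb, so theoretical m(Pb) = 0.07855 × 207.2 = 16.28 g
Actual mass = 85.4% × 16.28 = 13.9 g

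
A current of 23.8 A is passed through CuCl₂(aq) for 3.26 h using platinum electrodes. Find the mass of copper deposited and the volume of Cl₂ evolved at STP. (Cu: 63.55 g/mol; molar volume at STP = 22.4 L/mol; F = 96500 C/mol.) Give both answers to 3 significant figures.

92.0 g Cu; 32.4 L Cl₂

Q = 23.8 × 11736 = 2.793×10^5 C; n(e⁻) = 2.793×10^5 / 96500 = 2.894 mol
Cathode: Cu²⁺ + 2e⁻ → Cu → n(Cu) = 2.894/2 = 1.447 mol → 92.0 g
Anode: 2Cl⁻ → Cl₂ + 2e⁻ → n(Cl₂) = 2.894/2 = 1.447 mol → 32.4 L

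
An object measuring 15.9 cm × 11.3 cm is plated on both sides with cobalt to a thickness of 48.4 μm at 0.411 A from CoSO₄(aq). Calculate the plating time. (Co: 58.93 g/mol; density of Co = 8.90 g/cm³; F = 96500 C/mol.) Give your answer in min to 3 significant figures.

Plated area = 2 × 15.9 × 11.3 = 359.3 cm²
Volume = 359.3 × 48.4×10⁻⁴ cm = 1.739 cm³
m(Co) = 1.739 × 8.90 = 15.48 g
n(Co) = 15.48 / 58.93 = 0.2627 mol; n(e⁻) = 2 × 0.2627 = 0.5254 mol
Q = 0.5254 × 96500 = 50700 C
t = 50700 / 0.411 = 1.234×10^5 s = 2060 min

2060 min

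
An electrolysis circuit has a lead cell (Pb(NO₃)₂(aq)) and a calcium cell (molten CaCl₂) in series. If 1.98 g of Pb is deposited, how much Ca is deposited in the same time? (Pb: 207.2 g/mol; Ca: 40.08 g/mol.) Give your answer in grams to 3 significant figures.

0.383 g

n(Pb) = 1.98 / 207.2 = 0.009556 mol
Pb²⁺ + 2e⁻ → Pb, so n(e⁻) = 2 × 0.009556 = 0.01911 mol
The cells are in series, so the same charge (and hence the same n(e⁻) = 0.01911 mol) passes through both.
Ca²⁺ + 2e⁻ → Ca, so n(Ca) = 0.01911 / 2 = 0.009555 mol
m(Ca) = 0.009555 × 40.08 = 0.383 g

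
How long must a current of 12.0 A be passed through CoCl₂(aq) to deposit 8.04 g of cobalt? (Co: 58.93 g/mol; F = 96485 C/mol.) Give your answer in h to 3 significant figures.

n(Co) = 8.04 / 58.93 = 0.1364 mol
Co²⁺ + 2e⁻ → Co, so n(e⁻) = 2 × 0.1364 = 0.2728 mol
Q = 0.2728 × 96485 = 26320 C
t = Q / I = 26320 / 12.0 = 2193 s = 0.609 h

0.609 h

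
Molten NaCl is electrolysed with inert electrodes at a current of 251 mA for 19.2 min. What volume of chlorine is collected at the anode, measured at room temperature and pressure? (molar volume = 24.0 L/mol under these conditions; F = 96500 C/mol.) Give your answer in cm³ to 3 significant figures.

Q = 0.251 A × 1152 s = 289.2 C
n(e⁻) = 289.2 / 96500 = 0.002997 mol
2Cl⁻ → Cl₂ + 2e⁻, so n(Cl₂) = 0.002997 / 2 = 0.001499 mol
V = 0.001499 × 24.0 = 0.03598 L
= 36.0 cm³

36.0 cm³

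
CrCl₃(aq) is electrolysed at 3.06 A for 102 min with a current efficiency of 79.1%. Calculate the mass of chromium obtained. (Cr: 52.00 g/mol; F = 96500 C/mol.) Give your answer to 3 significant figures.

Q = 3.06 × 6120 = 18730 C
n(e⁻) = 18730 / 96500 = 0.1941 mol
Cr³⁺ + 3e⁻ → Cr, so theoretical m(Cr) = 0.06470 × 52.00 = 3.364 g
Actual mass = 79.1% × 3.364 = 2.66 g

2.66 g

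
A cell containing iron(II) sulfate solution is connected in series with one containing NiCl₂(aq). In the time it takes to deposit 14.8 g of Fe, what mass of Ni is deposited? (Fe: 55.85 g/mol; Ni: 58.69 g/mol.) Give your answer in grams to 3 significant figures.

n(Fe) = 14.8 / 55.85 = 0.2650 mol
Fe²⁺ + 2e⁻ → Fe, so n(e⁻) = 2 × 0.2650 = 0.5300 mol
In series, the same 0.5300 mol of electrons flows through the second cell.
Ni²⁺ + 2e⁻ → Ni, so n(Ni) = 0.5300 / 2 = 0.2650 mol
m(Ni) = 0.2650 × 58.69 = 15.6 g

15.6 g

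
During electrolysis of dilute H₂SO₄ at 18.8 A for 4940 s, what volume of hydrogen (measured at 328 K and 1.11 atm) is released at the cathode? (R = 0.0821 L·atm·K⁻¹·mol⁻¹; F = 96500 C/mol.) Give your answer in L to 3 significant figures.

Q = It = 18.8 × 4940 = 92870 C
n(e⁻) = Q/F = 92870/96500 = 0.9624 mol
2H⁺ + 2e⁻ → H₂, so n(H₂) = 0.9624 / 2 = 0.4812 mol
V = nRT/P = 0.4812 × 0.0821 × 328 / 1.11 = 11.67 L

11.7 L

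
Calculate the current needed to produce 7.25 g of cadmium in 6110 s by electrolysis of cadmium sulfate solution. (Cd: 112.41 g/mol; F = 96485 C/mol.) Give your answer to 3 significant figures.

n(Cd) = 7.25 / 112.41 = 0.06450 mol
Cd²⁺ + 2e⁻ → Cd, so n(e⁻) = 2 × 0.06450 = 0.1290 mol
Q = 0.1290 × 96485 = 12450 C
I = Q / t = 12450 / 6110 s = 2.04 A

2.04 A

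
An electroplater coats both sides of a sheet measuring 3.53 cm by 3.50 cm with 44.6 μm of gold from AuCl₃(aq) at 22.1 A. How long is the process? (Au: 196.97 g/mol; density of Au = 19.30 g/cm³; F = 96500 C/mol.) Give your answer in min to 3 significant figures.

2.36 min

Plated area = 2 × 3.53 × 3.50 = 24.71 cm²
Volume = 24.71 × 44.6×10⁻⁴ cm = 0.1102 cm³
m(Au) = 0.1102 × 19.30 = 2.127 g
n(Au) = 2.127 / 196.97 = 0.01080 mol; n(e⁻) = 3 × 0.01080 = 0.03240 mol
Q = 0.03240 × 96500 = 3127 C
t = 3127 / 22.1 = 141.5 s = 2.36 min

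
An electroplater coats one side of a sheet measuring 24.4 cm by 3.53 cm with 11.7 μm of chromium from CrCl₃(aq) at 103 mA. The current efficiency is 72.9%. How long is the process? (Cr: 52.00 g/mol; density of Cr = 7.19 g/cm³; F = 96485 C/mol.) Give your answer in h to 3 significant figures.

Plated area = 24.4 × 3.53 = 86.13 cm²
Volume = 86.13 × 11.7×10⁻⁴ cm = 0.1008 cm³
m(Cr) = 0.1008 × 7.19 = 0.7248 g
n(Cr) = 0.7248 / 52.00 = 0.01394 mol; n(e⁻) = 3 × 0.01394 = 0.04182 mol
Q = 0.04182 × 96485 / 0.729 = 5535 C
t = 5535 / 0.103 = 53740 s = 14.9 h

14.9 h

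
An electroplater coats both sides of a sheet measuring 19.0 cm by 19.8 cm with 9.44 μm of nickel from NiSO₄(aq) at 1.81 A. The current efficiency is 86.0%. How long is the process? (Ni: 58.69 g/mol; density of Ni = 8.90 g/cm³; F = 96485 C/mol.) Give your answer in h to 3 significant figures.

3.71 h

Plated area = 2 × 19.0 × 19.8 = 752.4 cm²
Volume = 752.4 × 9.44×10⁻⁴ cm = 0.7103 cm³
m(Ni) = 0.7103 × 8.90 = 6.322 g
n(Ni) = 6.322 / 58.69 = 0.1077 mol; n(e⁻) = 2 × 0.1077 = 0.2154 mol
Q = 0.2154 × 96485 / 0.860 = 24170 C
t = 24170 / 1.81 = 13350 s = 3.71 h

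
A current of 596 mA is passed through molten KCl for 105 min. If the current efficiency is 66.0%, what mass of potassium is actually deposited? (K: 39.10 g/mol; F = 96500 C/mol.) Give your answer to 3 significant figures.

1.00 g

Q = 0.596 × 6300 = 3755 C
n(e⁻) = 3755 / 96500 = 0.03891 mol
K⁺ + e⁻ → K, so theoretical m(K) = 0.03891 × 39.10 = 1.521 g
Actual mass = 66.0% × 1.521 = 1.00 g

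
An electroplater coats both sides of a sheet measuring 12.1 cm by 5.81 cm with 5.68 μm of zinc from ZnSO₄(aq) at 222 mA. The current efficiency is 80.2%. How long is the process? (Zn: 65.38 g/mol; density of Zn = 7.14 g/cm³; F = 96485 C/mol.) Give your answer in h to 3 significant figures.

Plated area = 2 × 12.1 × 5.81 = 140.6 cm²
Volume = 140.6 × 5.68×10⁻⁴ cm = 0.07986 cm³
m(Zn) = 0.07986 × 7.14 = 0.5702 g
n(Zn) = 0.5702 / 65.38 = 0.008721 mol; n(e⁻) = 2 × 0.008721 = 0.01744 mol
Q = 0.01744 × 96485 / 0.802 = 2098 C
t = 2098 / 0.222 = 9450 s = 2.63 h

2.63 h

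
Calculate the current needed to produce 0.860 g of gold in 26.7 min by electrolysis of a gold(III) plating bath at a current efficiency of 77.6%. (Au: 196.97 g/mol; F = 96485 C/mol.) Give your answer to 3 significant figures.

n(Au) = 0.860 / 196.97 = 0.004366 mol
Au³⁺ + 3e⁻ → Au, so n(e⁻) = 3 × 0.004366 = 0.01310 mol
Q = 0.01310 × 96485 / 0.776 = 1629 C
I = Q / t = 1629 / 1602 s = 1.02 A

1.02 A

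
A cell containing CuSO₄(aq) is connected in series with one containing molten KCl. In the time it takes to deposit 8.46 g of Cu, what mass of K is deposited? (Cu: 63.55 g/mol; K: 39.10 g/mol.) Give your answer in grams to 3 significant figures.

n(Cu) = 8.46 / 63.55 = 0.1331 mol
Cu²⁺ + 2e⁻ → Cu, so n(e⁻) = 2 × 0.1331 = 0.2662 mol
Same current for the same time ⇒ same n(e⁻) = 0.2662 mol in both cells.
K⁺ + e⁻ → K, so n(K) = 0.2662 mol
m(K) = 0.2662 × 39.10 = 10.4 g

10.4 g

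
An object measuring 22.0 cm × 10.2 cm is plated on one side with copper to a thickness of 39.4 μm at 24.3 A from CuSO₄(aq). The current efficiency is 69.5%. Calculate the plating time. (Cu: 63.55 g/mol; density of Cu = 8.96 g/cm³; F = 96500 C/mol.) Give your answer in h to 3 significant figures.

0.396 h

Plated area = 22.0 × 10.2 = 224.4 cm²
Volume = 224.4 × 39.4×10⁻⁴ cm = 0.8841 cm³
m(Cu) = 0.8841 × 8.96 = 7.922 g
n(Cu) = 7.922 / 63.55 = 0.1247 mol; n(e⁻) = 2 × 0.1247 = 0.2494 mol
Q = 0.2494 × 96500 / 0.695 = 34630 C
t = 34630 / 24.3 = 1425 s = 0.396 h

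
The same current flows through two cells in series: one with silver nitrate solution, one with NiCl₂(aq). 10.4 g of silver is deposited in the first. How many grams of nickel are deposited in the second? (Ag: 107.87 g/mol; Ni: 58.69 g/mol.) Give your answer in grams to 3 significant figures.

2.83 g

n(Ag) = 10.4 / 107.87 = 0.09641 mol
Ag⁺ + e⁻ → Ag, so n(e⁻) = 0.09641 mol
Since the cells are in series, n(e⁻) in the Ni cell is also 0.09641 mol.
Ni²⁺ + 2e⁻ → Ni, so n(Ni) = 0.09641 / 2 = 0.04821 mol
m(Ni) = 0.04821 × 58.69 = 2.83 g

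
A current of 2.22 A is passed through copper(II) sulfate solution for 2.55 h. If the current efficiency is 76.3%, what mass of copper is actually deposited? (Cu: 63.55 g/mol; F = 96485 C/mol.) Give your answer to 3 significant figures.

Q = 2.22 × 9180 = 20380 C
n(e⁻) = 20380 / 96485 = 0.2112 mol
Cu²⁺ + 2e⁻ → Cu, so theoretical m(Cu) = 0.1056 × 63.55 = 6.711 g
Actual mass = 76.3% × 6.711 = 5.12 g

5.12 g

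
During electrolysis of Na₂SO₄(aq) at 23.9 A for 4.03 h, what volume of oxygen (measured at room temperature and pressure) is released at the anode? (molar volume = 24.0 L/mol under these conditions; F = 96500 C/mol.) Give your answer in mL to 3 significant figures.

21600 mL

Q = It = 23.9 × 14508 = 3.467×10^5 C
n(e⁻) = 3.467×10^5 / 96500 = 3.593 mol
2H₂O → O₂ + 4H⁺ + 4e⁻, so n(O₂) = 3.593 / 4 = 0.8983 mol
V = 0.8983 × 24.0 = 21.56 L
= 21600 mL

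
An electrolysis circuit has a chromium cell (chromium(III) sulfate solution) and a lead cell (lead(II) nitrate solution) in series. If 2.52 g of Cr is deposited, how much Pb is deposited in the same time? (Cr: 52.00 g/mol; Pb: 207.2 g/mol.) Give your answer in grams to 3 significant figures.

n(Cr) = 2.52 / 52.00 = 0.04846 mol
Cr³⁺ + 3e⁻ → Cr, so n(e⁻) = 3 × 0.04846 = 0.1454 mol
In series, the same 0.1454 mol of electrons flows through the second cell.
Pb²⁺ + 2e⁻ → Pb, so n(Pb) = 0.1454 / 2 = 0.07270 mol
m(Pb) = 0.07270 × 207.2 = 15.1 g

15.1 g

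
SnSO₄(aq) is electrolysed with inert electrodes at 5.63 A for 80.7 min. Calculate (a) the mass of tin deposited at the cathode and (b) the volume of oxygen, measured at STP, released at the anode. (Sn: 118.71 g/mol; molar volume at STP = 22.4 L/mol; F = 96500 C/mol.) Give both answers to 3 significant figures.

Q = 5.63 × 4842 = 27260 C; n(e⁻) = 27260 / 96500 = 0.2825 mol
Cathode: Sn²⁺ + 2e⁻ → Sn → n(Sn) = 0.2825/2 = 0.1413 mol → 16.8 g
Anode: 2H₂O → O₂ + 4H⁺ + 4e⁻ → n(O₂) = 0.2825/4 = 0.07063 mol → 1.58 L

16.8 g Sn; 1.58 L O₂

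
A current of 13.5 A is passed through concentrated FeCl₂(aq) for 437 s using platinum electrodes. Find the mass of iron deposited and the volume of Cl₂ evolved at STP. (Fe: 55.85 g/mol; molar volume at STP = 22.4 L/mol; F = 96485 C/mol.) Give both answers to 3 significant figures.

Q = 13.5 × 437 = 5900 C; n(e⁻) = 5900 / 96485 = 0.06115 mol
Cathode: Fe²⁺ + 2e⁻ → Fe → n(Fe) = 0.06115/2 = 0.03058 mol → 1.71 g
Anode: 2Cl⁻ → Cl₂ + 2e⁻ → n(Cl₂) = 0.06115/2 = 0.03058 mol → 0.685 L

1.71 g Fe; 0.685 L Cl₂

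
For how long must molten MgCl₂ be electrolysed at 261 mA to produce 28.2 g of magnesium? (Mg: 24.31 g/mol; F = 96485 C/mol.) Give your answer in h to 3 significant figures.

238 h

n(Mg) = 28.2 / 24.31 = 1.160 mol
Mg²⁺ + 2e⁻ → Mg, so n(e⁻) = 2 × 1.160 = 2.320 mol
Q = 2.320 × 96485 = 2.238×10^5 C
t = Q / I = 2.238×10^5 / 0.261 = 8.575×10^5 s = 238 h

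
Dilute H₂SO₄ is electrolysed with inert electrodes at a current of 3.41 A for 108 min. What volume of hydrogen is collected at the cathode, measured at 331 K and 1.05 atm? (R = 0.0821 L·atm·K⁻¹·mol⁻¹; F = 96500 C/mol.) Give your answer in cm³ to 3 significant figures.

Charge passed = 3.41 × 6480 = 22100 C
Moles of electrons = 22100 / 96500 = 0.2290 mol
2H⁺ + 2e⁻ → H₂, so n(H₂) = 0.2290 / 2 = 0.1145 mol
V = nRT/P = 0.1145 × 0.0821 × 331 / 1.05 = 2.963 L
= 2960 cm³

2960 cm³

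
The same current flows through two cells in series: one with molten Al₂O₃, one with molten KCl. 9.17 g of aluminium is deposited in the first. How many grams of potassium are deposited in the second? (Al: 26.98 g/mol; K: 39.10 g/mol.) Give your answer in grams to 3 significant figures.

39.9 g

n(Al) = 9.17 / 26.98 = 0.3399 mol
Al³⁺ + 3e⁻ → Al, so n(e⁻) = 3 × 0.3399 = 1.020 mol
Since the cells are in series, n(e⁻) in the K cell is also 1.020 mol.
K⁺ + e⁻ → K, so n(K) = 1.020 mol
m(K) = 1.020 × 39.10 = 39.9 g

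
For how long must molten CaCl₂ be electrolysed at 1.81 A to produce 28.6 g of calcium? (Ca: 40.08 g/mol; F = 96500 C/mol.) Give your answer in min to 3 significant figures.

1270 min

n(Ca) = 28.6 / 40.08 = 0.7136 mol
Ca²⁺ + 2e⁻ → Ca, so n(e⁻) = 2 × 0.7136 = 1.427 mol
Q = 1.427 × 96500 = 1.377×10^5 C
t = Q / I = 1.377×10^5 / 1.81 = 76080 s = 1270 min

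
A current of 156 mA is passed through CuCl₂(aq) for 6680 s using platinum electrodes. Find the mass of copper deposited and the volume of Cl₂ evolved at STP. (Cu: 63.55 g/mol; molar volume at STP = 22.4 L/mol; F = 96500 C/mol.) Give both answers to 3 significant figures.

0.343 g Cu; 0.121 L Cl₂

Q = 0.156 × 6680 = 1042 C; n(e⁻) = 1042 / 96500 = 0.01080 mol
Cathode: Cu²⁺ + 2e⁻ → Cu → n(Cu) = 0.01080/2 = 0.005400 mol → 0.343 g
Anode: 2Cl⁻ → Cl₂ + 2e⁻ → n(Cl₂) = 0.01080/2 = 0.005400 mol → 0.121 L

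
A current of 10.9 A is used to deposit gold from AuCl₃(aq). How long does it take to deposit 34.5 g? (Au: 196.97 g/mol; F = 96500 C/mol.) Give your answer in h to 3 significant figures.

n(Au) = 34.5 / 196.97 = 0.1752 mol
Au³⁺ + 3e⁻ → Au, so n(e⁻) = 3 × 0.1752 = 0.5256 mol
Q = 0.5256 × 96500 = 50720 C
t = Q / I = 50720 / 10.9 = 4653 s = 1.29 h

1.29 h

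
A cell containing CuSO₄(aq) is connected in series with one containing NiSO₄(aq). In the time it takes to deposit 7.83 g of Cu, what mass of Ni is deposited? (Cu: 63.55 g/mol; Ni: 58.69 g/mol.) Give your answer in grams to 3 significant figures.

7.23 g

n(Cu) = 7.83 / 63.55 = 0.1232 mol
Cu²⁺ + 2e⁻ → Cu, so n(e⁻) = 2 × 0.1232 = 0.2464 mol
In series, the same 0.2464 mol of electrons flows through the second cell.
Ni²⁺ + 2e⁻ → Ni, so n(Ni) = 0.2464 / 2 = 0.1232 mol
m(Ni) = 0.1232 × 58.69 = 7.23 g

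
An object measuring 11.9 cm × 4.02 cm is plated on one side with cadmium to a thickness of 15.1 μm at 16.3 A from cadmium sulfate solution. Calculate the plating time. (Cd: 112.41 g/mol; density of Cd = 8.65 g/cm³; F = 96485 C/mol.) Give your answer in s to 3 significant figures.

65.8 s

Plated area = 11.9 × 4.02 = 47.84 cm²
Volume = 47.84 × 15.1×10⁻⁴ cm = 0.07224 cm³
m(Cd) = 0.07224 × 8.65 = 0.6249 g
n(Cd) = 0.6249 / 112.41 = 0.005559 mol; n(e⁻) = 2 × 0.005559 = 0.01112 mol
Q = 0.01112 × 96485 = 1073 C
t = 1073 / 16.3 = 65.83 s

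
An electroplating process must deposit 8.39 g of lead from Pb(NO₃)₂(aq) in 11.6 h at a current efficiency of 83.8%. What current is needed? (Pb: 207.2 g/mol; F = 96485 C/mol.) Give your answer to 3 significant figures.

0.223 A

n(Pb) = 8.39 / 207.2 = 0.04049 mol
Pb²⁺ + 2e⁻ → Pb, so n(e⁻) = 2 × 0.04049 = 0.08098 mol
Q = 0.08098 × 96485 / 0.838 = 9324 C
I = Q / t = 9324 / 41760 s = 0.223 A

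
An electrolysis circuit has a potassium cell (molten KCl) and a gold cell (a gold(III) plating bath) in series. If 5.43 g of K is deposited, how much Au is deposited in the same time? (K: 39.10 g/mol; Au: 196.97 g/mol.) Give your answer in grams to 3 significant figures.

n(K) = 5.43 / 39.10 = 0.1389 mol
K⁺ + e⁻ → K, so n(e⁻) = 0.1389 mol
The cells are in series, so the same charge (and hence the same n(e⁻) = 0.1389 mol) passes through both.
Au³⁺ + 3e⁻ → Au, so n(Au) = 0.1389 / 3 = 0.04630 mol
m(Au) = 0.04630 × 196.97 = 9.12 g

9.12 g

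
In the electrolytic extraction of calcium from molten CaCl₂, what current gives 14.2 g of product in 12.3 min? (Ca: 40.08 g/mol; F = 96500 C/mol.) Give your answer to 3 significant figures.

n(Ca) = 14.2 / 40.08 = 0.3543 mol
Ca²⁺ + 2e⁻ → Ca, so n(e⁻) = 2 × 0.3543 = 0.7086 mol
Q = 0.7086 × 96500 = 68380 C
I = Q / t = 68380 / 738 s = 92.7 A

92.7 A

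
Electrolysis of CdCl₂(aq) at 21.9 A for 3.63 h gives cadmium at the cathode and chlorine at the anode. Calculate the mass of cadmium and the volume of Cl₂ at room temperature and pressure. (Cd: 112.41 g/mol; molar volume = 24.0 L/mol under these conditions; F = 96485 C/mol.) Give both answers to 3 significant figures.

167 g Cd; 35.6 L Cl₂

Q = 21.9 × 13068 = 2.862×10^5 C; n(e⁻) = 2.862×10^5 / 96485 = 2.966 mol
Cathode: Cd²⁺ + 2e⁻ → Cd → n(Cd) = 2.966/2 = 1.483 mol → 167 g
Anode: 2Cl⁻ → Cl₂ + 2e⁻ → n(Cl₂) = 2.966/2 = 1.483 mol → 35.6 L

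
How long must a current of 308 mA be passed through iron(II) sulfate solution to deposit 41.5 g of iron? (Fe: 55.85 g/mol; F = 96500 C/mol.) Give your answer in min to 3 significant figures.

n(Fe) = 41.5 / 55.85 = 0.7431 mol
Fe²⁺ + 2e⁻ → Fe, so n(e⁻) = 2 × 0.7431 = 1.486 mol
Q = 1.486 × 96500 = 1.434×10^5 C
t = Q / I = 1.434×10^5 / 0.308 = 4.656×10^5 s = 7760 min

7760 min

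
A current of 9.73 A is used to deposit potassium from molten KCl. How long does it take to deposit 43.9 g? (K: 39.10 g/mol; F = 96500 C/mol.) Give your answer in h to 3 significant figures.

n(K) = 43.9 / 39.10 = 1.123 mol
K⁺ + e⁻ → K, so n(e⁻) = 1.123 mol
Q = 1.123 × 96500 = 1.084×10^5 C
t = Q / I = 1.084×10^5 / 9.73 = 11140 s = 3.09 h

3.09 h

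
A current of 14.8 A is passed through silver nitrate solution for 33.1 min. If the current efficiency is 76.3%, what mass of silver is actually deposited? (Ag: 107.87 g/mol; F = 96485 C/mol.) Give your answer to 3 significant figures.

25.1 g

Q = 14.8 × 1986 = 29390 C
n(e⁻) = 29390 / 96485 = 0.3046 mol
Ag⁺ + e⁻ → Ag, so theoretical m(Ag) = 0.3046 × 107.87 = 32.86 g
Actual mass = 76.3% × 32.86 = 25.1 g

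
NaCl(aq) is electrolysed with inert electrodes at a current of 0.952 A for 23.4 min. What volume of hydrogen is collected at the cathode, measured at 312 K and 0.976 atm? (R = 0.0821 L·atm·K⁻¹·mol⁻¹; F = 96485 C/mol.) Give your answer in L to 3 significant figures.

Q = It = 0.952 × 1404 = 1337 C
Moles of electrons = 1337 / 96485 = 0.01386 mol
2H⁺ + 2e⁻ → H₂, so n(H₂) = 0.01386 / 2 = 0.006930 mol
V = nRT/P = 0.006930 × 0.0821 × 312 / 0.976 = 0.1819 L

0.182 L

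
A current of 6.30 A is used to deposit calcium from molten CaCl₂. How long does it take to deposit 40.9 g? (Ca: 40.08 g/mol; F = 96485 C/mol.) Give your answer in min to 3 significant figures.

n(Ca) = 40.9 / 40.08 = 1.020 mol
Ca²⁺ + 2e⁻ → Ca, so n(e⁻) = 2 × 1.020 = 2.040 mol
Q = 2.040 × 96485 = 1.968×10^5 C
t = Q / I = 1.968×10^5 / 6.30 = 31240 s = 521 min

521 min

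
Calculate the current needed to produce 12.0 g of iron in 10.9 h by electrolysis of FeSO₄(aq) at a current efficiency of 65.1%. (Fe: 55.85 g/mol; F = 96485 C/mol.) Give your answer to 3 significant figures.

n(Fe) = 12.0 / 55.85 = 0.2149 mol
Fe²⁺ + 2e⁻ → Fe, so n(e⁻) = 2 × 0.2149 = 0.4298 mol
Q = 0.4298 × 96485 / 0.651 = 63700 C
I = Q / t = 63700 / 39240 s = 1.62 A

1.62 A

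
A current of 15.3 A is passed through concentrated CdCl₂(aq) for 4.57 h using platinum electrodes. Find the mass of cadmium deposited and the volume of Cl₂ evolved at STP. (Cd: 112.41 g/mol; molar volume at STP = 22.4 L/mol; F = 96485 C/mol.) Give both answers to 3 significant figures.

Q = 15.3 × 16452 = 2.517×10^5 C; n(e⁻) = 2.517×10^5 / 96485 = 2.609 mol
Cathode: Cd²⁺ + 2e⁻ → Cd → n(Cd) = 2.609/2 = 1.305 mol → 147 g
Anode: 2Cl⁻ → Cl₂ + 2e⁻ → n(Cl₂) = 2.609/2 = 1.305 mol → 29.2 L

147 g Cd; 29.2 L Cl₂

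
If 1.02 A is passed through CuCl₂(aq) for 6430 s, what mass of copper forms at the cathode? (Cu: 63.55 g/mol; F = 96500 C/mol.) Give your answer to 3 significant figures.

2.16 g

Q = It = 1.02 × 6430 = 6559 C
n(e⁻) = Q/F = 6559/96500 = 0.06797 mol
Cu²⁺ + 2e⁻ → Cu, so n(Cu) = 0.06797 / 2 = 0.03399 mol
m = 0.03399 × 63.55 = 2.16 g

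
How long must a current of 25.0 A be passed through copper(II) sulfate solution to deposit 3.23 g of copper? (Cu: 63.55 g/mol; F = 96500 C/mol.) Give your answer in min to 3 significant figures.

n(Cu) = 3.23 / 63.55 = 0.05083 mol
Cu²⁺ + 2e⁻ → Cu, so n(e⁻) = 2 × 0.05083 = 0.1017 mol
Q = 0.1017 × 96500 = 9814 C
t = Q / I = 9814 / 25.0 = 392.6 s = 6.54 min

6.54 min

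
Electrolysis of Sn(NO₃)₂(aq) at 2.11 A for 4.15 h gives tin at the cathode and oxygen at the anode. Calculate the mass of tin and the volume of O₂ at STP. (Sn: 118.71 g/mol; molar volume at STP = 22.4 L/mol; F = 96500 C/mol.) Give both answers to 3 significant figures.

19.4 g Sn; 1.83 L O₂

Q = 2.11 × 14940 = 31520 C; n(e⁻) = 31520 / 96500 = 0.3266 mol
Cathode: Sn²⁺ + 2e⁻ → Sn → n(Sn) = 0.3266/2 = 0.1633 mol → 19.4 g
Anode: 2H₂O → O₂ + 4H⁺ + 4e⁻ → n(O₂) = 0.3266/4 = 0.08165 mol → 1.83 L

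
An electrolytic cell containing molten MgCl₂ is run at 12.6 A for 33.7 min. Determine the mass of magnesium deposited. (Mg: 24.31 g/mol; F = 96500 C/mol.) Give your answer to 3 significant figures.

3.21 g

Charge passed = 12.6 × 2022 = 25480 C
n(e⁻) = 25480 / 96500 = 0.2640 mol
Mg²⁺ + 2e⁻ → Mg, so n(Mg) = 0.2640 / 2 = 0.1320 mol
m = 0.1320 × 24.31 = 3.21 g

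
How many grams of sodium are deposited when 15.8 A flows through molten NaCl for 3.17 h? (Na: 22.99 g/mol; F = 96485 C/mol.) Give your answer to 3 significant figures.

43.0 g

Charge passed = 15.8 × 11412 = 1.803×10^5 C
n(e⁻) = Q/F = 1.803×10^5/96485 = 1.869 mol
Na⁺ + e⁻ → Na, so n(Na) = 1.869 mol
m = 1.869 × 22.99 = 43.0 g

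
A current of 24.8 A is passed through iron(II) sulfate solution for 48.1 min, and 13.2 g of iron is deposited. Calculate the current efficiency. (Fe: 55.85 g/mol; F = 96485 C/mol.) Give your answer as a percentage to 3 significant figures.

63.7%

Q = 24.8 × 2886 = 71570 C
n(e⁻) = 71570 / 96485 = 0.7418 mol
Fe²⁺ + 2e⁻ → Fe, so theoretical n(Fe) = 0.3709 mol → 20.71 g
Efficiency = 13.2 / 20.71 = 0.6374 = 63.7%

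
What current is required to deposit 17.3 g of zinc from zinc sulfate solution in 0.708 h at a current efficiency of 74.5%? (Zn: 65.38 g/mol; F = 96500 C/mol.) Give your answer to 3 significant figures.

26.9 A

n(Zn) = 17.3 / 65.38 = 0.2646 mol
Zn²⁺ + 2e⁻ → Zn, so n(e⁻) = 2 × 0.2646 = 0.5292 mol
Q = 0.5292 × 96500 / 0.745 = 68550 C
I = Q / t = 68550 / 2548.8 s = 26.9 A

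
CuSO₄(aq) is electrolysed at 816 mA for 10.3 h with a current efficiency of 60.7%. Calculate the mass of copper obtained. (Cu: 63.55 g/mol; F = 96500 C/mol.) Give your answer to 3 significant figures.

6.05 g

Q = 0.816 × 37080 = 30260 C
n(e⁻) = 30260 / 96500 = 0.3136 mol
Cu²⁺ + 2e⁻ → Cu, so theoretical m(Cu) = 0.1568 × 63.55 = 9.965 g
Actual mass = 60.7% × 9.965 = 6.05 g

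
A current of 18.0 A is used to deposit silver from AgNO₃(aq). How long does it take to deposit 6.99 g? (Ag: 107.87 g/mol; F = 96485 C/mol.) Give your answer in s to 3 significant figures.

n(Ag) = 6.99 / 107.87 = 0.06480 mol
Ag⁺ + e⁻ → Ag, so n(e⁻) = 0.06480 mol
Q = 0.06480 × 96485 = 6252 C
t = Q / I = 6252 / 18.0 = 347.3 s

347 s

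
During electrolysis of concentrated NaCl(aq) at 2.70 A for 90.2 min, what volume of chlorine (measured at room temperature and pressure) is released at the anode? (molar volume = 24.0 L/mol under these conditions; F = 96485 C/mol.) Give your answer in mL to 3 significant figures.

1820 mL

Q = It = 2.70 × 5412 = 14610 C
Moles of electrons = 14610 / 96485 = 0.1514 mol
2Cl⁻ → Cl₂ + 2e⁻, so n(Cl₂) = 0.1514 / 2 = 0.07570 mol
V = 0.07570 × 24.0 = 1.817 L
= 1820 mL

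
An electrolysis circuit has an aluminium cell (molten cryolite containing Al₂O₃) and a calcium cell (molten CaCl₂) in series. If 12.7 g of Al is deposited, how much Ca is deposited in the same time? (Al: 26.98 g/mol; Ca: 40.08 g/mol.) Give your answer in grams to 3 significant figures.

28.3 g

n(Al) = 12.7 / 26.98 = 0.4707 mol
Al³⁺ + 3e⁻ → Al, so n(e⁻) = 3 × 0.4707 = 1.412 mol
Same current for the same time ⇒ same n(e⁻) = 1.412 mol in both cells.
Ca²⁺ + 2e⁻ → Ca, so n(Ca) = 1.412 / 2 = 0.7060 mol
m(Ca) = 0.7060 × 40.08 = 28.3 g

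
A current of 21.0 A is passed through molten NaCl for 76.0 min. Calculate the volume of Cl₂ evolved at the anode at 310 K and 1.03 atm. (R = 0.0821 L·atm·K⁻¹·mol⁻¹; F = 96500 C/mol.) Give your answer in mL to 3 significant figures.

12300 mL

Charge passed = 21.0 × 4560 = 95760 C
n(e⁻) = 95760 / 96500 = 0.9923 mol
2Cl⁻ → Cl₂ + 2e⁻, so n(Cl₂) = 0.9923 / 2 = 0.4962 mol
V = nRT/P = 0.4962 × 0.0821 × 310 / 1.03 = 12.26 L
= 12300 mL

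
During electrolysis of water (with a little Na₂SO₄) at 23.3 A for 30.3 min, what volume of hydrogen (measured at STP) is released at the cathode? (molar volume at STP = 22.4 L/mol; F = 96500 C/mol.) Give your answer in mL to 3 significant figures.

Charge passed = 23.3 × 1818 = 42360 C
n(e⁻) = Q/F = 42360/96500 = 0.4390 mol
2H⁺ + 2e⁻ → H₂, so n(H₂) = 0.4390 / 2 = 0.2195 mol
V = 0.2195 × 22.4 = 4.917 L
= 4920 mL

4920 mL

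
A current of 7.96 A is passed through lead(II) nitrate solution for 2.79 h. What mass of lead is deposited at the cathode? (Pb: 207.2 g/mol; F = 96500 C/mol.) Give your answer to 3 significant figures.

85.8 g

Q = It = 7.96 × 10044 = 79950 C
n(e⁻) = Q/F = 79950/96500 = 0.8285 mol
Pb²⁺ + 2e⁻ → Pb, so n(Pb) = 0.8285 / 2 = 0.4143 mol
m = 0.4143 × 207.2 = 85.8 g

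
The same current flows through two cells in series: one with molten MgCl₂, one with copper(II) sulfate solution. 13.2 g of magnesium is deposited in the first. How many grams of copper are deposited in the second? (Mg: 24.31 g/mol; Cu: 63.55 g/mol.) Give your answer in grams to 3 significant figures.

34.5 g

n(Mg) = 13.2 / 24.31 = 0.5430 mol
Mg²⁺ + 2e⁻ → Mg, so n(e⁻) = 2 × 0.5430 = 1.086 mol
In series, the same 1.086 mol of electrons flows through the second cell.
Cu²⁺ + 2e⁻ → Cu, so n(Cu) = 1.086 / 2 = 0.5430 mol
m(Cu) = 0.5430 × 63.55 = 34.5 g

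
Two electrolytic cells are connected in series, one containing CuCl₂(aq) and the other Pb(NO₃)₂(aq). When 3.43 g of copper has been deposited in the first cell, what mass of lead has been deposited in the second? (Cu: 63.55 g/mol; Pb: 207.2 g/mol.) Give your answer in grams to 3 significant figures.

n(Cu) = 3.43 / 63.55 = 0.05397 mol
Cu²⁺ + 2e⁻ → Cu, so n(e⁻) = 2 × 0.05397 = 0.1079 mol
In series, the same 0.1079 mol of electrons flows through the second cell.
Pb²⁺ + 2e⁻ → Pb, so n(Pb) = 0.1079 / 2 = 0.05395 mol
m(Pb) = 0.05395 × 207.2 = 11.2 g

11.2 g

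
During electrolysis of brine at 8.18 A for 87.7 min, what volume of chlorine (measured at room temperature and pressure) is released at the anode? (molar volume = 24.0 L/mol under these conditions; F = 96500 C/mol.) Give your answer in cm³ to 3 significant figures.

5350 cm³

Q = 8.18 A × 5262 s = 43040 C
n(e⁻) = Q/F = 43040/96500 = 0.4460 mol
2Cl⁻ → Cl₂ + 2e⁻, so n(Cl₂) = 0.4460 / 2 = 0.2230 mol
V = 0.2230 × 24.0 = 5.352 L
= 5350 cm³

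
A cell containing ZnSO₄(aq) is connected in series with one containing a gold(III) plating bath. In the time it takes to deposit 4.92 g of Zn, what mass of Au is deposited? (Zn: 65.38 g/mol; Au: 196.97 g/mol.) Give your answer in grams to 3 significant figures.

n(Zn) = 4.92 / 65.38 = 0.07525 mol
Zn²⁺ + 2e⁻ → Zn, so n(e⁻) = 2 × 0.07525 = 0.1505 mol
In series, the same 0.1505 mol of electrons flows through the second cell.
Au³⁺ + 3e⁻ → Au, so n(Au) = 0.1505 / 3 = 0.05017 mol
m(Au) = 0.05017 × 196.97 = 9.88 g

9.88 g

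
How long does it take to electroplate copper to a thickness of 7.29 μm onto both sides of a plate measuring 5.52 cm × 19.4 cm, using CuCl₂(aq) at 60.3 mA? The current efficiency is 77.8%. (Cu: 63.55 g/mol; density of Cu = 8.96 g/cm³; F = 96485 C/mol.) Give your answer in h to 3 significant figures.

25.2 h

Plated area = 2 × 5.52 × 19.4 = 214.2 cm²
Volume = 214.2 × 7.29×10⁻⁴ cm = 0.1562 cm³
m(Cu) = 0.1562 × 8.96 = 1.400 g
n(Cu) = 1.400 / 63.55 = 0.02203 mol; n(e⁻) = 2 × 0.02203 = 0.04406 mol
Q = 0.04406 × 96485 / 0.778 = 5464 C
t = 5464 / 0.0603 = 90610 s = 25.2 h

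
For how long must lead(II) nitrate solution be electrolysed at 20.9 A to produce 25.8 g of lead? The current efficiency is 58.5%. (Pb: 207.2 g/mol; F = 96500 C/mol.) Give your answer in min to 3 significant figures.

n(Pb) = 25.8 / 207.2 = 0.1245 mol
Pb²⁺ + 2e⁻ → Pb, so n(e⁻) = 2 × 0.1245 = 0.2490 mol
Q = 0.2490 × 96500 / 0.585 = 41070 C
t = Q / I = 41070 / 20.9 = 1965 s = 32.8 min

32.8 min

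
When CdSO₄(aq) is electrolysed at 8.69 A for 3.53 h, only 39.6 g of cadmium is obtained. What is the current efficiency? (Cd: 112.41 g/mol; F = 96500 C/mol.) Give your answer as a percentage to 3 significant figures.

Q = 8.69 × 12708 = 1.104×10^5 C
n(e⁻) = 1.104×10^5 / 96500 = 1.144 mol
Cd²⁺ + 2e⁻ → Cd, so theoretical n(Cd) = 0.5720 mol → 64.30 g
Efficiency = 39.6 / 64.30 = 0.6159 = 61.6%

61.6%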